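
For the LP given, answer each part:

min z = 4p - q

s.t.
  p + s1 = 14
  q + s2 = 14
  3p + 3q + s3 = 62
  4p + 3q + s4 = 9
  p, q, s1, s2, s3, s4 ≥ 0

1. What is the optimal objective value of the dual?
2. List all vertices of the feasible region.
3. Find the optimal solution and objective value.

1. -3 (by strong duality, equal to the primal optimum)
2. (0, 0), (2.25, 0), (0, 3)
3. p = 0, q = 3, z = -3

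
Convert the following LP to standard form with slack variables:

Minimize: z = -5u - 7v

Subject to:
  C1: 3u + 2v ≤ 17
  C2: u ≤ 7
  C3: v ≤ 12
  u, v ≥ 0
min z = -5u - 7v

s.t.
  3u + 2v + s1 = 17
  u + s2 = 7
  v + s3 = 12
  u, v, s1, s2, s3 ≥ 0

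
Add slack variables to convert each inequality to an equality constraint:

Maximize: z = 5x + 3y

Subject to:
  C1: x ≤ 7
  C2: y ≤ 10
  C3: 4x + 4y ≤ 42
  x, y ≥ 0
max z = 5x + 3y

s.t.
  x + s1 = 7
  y + s2 = 10
  4x + 4y + s3 = 42
  x, y, s1, s2, s3 ≥ 0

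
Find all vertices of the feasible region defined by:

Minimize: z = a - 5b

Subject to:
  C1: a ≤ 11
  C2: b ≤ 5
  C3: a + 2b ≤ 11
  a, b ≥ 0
Each vertex is the intersection of two constraint boundaries that also satisfies all remaining constraints:
  a = 0 and b = 0 → (0, 0)
  a = 11 and a + 2b = 11 → (11, 0)
  b = 5 and a + 2b = 11 → (1, 5)
  b = 5 and a = 0 → (0, 5)

Vertices: (0, 0), (11, 0), (1, 5), (0, 5)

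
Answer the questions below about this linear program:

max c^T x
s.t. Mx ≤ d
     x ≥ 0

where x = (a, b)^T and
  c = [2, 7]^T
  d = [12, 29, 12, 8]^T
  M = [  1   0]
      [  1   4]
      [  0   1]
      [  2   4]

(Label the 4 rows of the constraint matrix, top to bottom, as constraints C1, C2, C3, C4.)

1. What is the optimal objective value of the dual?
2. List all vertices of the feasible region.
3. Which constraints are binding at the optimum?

1. 14 (by strong duality, equal to the primal optimum)
2. (0, 0), (4, 0), (0, 2)
3. C4, a ≥ 0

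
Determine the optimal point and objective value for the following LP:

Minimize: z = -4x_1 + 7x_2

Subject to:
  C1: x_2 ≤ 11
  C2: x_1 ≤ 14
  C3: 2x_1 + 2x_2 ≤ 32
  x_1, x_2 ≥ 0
x_1 = 14, x_2 = 0, z = -56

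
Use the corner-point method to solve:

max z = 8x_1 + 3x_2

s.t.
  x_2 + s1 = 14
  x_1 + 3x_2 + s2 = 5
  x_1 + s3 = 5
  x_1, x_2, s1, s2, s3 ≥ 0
x_1 = 5, x_2 = 0, z = 40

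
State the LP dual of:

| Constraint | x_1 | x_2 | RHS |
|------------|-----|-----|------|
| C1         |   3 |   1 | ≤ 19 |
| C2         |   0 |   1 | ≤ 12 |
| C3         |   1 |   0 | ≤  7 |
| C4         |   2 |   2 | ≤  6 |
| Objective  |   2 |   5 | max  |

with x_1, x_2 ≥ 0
Minimize: z = 19y1 + 12y2 + 7y3 + 6y4

Subject to:
  C1: -3y1 - y3 - 2y4 ≤ -2
  C2: -y1 - y2 - 2y4 ≤ -5
  y1, y2, y3, y4 ≥ 0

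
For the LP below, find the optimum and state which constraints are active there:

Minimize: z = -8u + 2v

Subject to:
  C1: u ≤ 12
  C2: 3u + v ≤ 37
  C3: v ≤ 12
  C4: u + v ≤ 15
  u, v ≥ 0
Optimal: u = 12, v = 0
Slack at optimum:
  C1: slack = 0 (binding)
  C2: slack = 1
  C3: slack = 12
  C4: slack = 3
  u ≥ 0: u = 12
  v ≥ 0: v = 0 (binding)
Binding constraints: C1, v ≥ 0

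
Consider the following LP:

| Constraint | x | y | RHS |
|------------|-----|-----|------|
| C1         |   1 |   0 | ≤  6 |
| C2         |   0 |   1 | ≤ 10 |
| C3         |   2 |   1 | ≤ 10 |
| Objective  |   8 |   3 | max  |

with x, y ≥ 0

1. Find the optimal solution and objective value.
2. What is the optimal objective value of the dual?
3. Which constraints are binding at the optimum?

1. x = 5, y = 0, z = 40
2. 40 (by strong duality, equal to the primal optimum)
3. C3, y ≥ 0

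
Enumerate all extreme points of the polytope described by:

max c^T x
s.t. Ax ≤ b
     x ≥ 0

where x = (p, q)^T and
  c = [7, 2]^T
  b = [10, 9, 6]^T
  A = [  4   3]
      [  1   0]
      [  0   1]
Each vertex is the intersection of two constraint boundaries that also satisfies all remaining constraints:
  p = 0 and q = 0 → (0, 0)
  4p + 3q = 10 and q = 0 → (2.5, 0)
  4p + 3q = 10 and p = 0 → (0, 3.333)

Vertices: (0, 0), (2.5, 0), (0, 3.333)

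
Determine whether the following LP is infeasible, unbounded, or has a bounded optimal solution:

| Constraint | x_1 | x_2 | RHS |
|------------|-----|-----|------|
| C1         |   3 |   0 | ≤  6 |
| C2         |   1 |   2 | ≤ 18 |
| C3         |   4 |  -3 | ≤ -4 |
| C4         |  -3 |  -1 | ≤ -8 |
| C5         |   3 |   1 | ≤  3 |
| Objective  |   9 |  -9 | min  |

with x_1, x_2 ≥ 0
C5 requires 3x_1 + x_2 ≤ 3, while C4 (-3x_1 - x_2 ≤ -8) is equivalent to 3x_1 + x_2 ≥ 8. Together they would need 8 ≤ 3x_1 + x_2 ≤ 3, which is impossible since 8 > 3. No point satisfies all constraints.

The feasible region is empty; the LP is infeasible.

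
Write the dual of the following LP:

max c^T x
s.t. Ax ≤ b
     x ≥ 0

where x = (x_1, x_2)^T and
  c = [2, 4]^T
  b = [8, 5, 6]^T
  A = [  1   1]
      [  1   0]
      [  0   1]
Minimize: z = 8y1 + 5y2 + 6y3

Subject to:
  C1: -y1 - y2 ≤ -2
  C2: -y1 - y3 ≤ -4
  y1, y2, y3 ≥ 0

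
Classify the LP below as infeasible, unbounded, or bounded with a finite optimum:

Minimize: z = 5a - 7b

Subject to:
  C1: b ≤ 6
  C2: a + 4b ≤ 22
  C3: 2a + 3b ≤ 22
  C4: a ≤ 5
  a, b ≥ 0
The point (0, 5.5) satisfies every constraint, so the LP is feasible; the constraints give a ≤ 5 and b ≤ 6, which with a, b ≥ 0 keep the feasible region inside a bounded box. A feasible, bounded LP attains a finite optimum at a vertex.

Evaluating z = 5a - 7b at each vertex:
  (0, 0): z = 0
  (5, 0): z = 25
  (5, 4): z = -3
  (4.4, 4.4): z = -8.8
  (0, 5.5): z = -38.5

Feasible with finite optimum z* = -38.5 at (0, 5.5).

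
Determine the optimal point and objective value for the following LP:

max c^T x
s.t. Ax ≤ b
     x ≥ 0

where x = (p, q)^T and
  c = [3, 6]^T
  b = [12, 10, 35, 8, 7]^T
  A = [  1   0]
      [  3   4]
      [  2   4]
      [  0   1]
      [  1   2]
p = 0, q = 2.5, z = 15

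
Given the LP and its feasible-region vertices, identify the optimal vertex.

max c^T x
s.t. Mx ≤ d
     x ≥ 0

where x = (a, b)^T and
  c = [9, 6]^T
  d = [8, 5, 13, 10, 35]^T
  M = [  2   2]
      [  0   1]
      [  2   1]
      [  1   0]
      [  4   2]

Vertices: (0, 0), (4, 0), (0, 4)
(4, 0) with z = 36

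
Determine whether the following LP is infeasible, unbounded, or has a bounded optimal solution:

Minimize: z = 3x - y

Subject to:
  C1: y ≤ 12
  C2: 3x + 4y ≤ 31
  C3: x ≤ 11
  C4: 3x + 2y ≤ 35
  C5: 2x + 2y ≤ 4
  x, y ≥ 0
The point (0, 2) satisfies every constraint, so the LP is feasible; the constraints give x ≤ 11 and y ≤ 12, which with x, y ≥ 0 keep the feasible region inside a bounded box. A feasible, bounded LP attains a finite optimum at a vertex.

Evaluating z = 3x - y at each vertex:
  (0, 0): z = 0
  (2, 0): z = 6
  (0, 2): z = -2

Feasible with finite optimum z* = -2 at (0, 2).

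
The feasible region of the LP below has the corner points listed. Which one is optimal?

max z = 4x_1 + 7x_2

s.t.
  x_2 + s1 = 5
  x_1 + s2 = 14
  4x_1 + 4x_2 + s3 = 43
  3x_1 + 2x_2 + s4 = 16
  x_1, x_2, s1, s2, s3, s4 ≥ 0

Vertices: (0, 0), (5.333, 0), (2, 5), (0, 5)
Evaluating z = 4x_1 + 7x_2 at each vertex:
  (0, 0): z = 0
  (5.333, 0): z = 21.33
  (2, 5): z = 43
  (0, 5): z = 35

The largest value is z = 43, attained at (2, 5).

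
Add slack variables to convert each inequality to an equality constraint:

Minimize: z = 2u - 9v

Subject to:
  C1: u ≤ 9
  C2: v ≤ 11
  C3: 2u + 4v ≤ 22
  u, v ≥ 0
min z = 2u - 9v

s.t.
  u + s1 = 9
  v + s2 = 11
  2u + 4v + s3 = 22
  u, v, s1, s2, s3 ≥ 0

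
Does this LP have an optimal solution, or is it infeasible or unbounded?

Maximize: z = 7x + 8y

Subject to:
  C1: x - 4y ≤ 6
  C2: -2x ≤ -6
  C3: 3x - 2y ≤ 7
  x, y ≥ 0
Feasible point: (3, 1) satisfies every constraint, so the LP is feasible.
Direction d = (0, 1): for each constraint row a, a·d ≤ 0 —
  (1)(0) + (-4)(1) = -4 ≤ 0
  (-2)(0) + (0)(1) = 0 ≤ 0
  (3)(0) + (-2)(1) = -2 ≤ 0
and d ≥ 0, so (3, 1) + t·d stays feasible for every t ≥ 0. Along this ray z = 7x + 8y changes by 8 per unit t, so z → +∞.

Unbounded: there is a feasible ray along which z → +∞.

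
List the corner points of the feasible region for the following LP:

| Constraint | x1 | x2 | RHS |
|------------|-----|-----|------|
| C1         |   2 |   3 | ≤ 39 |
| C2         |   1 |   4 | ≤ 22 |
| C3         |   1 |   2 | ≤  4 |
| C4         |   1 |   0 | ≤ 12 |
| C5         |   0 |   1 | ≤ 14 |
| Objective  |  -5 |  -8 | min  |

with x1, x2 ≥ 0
Each vertex is the intersection of two constraint boundaries that also satisfies all remaining constraints:
  x1 = 0 and x2 = 0 → (0, 0)
  x1 + 2x2 = 4 and x2 = 0 → (4, 0)
  x1 + 2x2 = 4 and x1 = 0 → (0, 2)

Vertices: (0, 0), (4, 0), (0, 2)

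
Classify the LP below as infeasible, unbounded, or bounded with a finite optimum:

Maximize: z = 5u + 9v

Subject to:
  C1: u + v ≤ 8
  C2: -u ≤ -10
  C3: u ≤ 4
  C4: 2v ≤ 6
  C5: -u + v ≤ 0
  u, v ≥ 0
C3 requires u ≤ 4, while C2 (-u ≤ -10) is equivalent to u ≥ 10. Together they would need 10 ≤ u ≤ 4, which is impossible since 10 > 4. No point satisfies all constraints.

Infeasible: no point satisfies all constraints simultaneously.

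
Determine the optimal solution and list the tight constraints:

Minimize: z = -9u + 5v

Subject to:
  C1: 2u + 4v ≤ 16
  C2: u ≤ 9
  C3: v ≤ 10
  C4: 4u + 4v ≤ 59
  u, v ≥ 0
Optimal: u = 8, v = 0
Binding: C1, v ≥ 0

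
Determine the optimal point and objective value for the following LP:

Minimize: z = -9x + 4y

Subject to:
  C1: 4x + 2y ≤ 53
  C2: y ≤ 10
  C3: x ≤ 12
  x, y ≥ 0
Each vertex is the intersection of two constraint boundaries that also satisfies all remaining constraints:
  x = 0 and y = 0 → (0, 0)
  x = 12 and y = 0 → (12, 0)
  4x + 2y = 53 and x = 12 → (12, 2.5)
  4x + 2y = 53 and y = 10 → (8.25, 10)
  y = 10 and x = 0 → (0, 10)

Evaluating z = -9x + 4y at each vertex:
  (0, 0): z = 0
  (12, 0): z = -108
  (12, 2.5): z = -98
  (8.25, 10): z = -34.25
  (0, 10): z = 40

The minimum is at (12, 0) with z = -108.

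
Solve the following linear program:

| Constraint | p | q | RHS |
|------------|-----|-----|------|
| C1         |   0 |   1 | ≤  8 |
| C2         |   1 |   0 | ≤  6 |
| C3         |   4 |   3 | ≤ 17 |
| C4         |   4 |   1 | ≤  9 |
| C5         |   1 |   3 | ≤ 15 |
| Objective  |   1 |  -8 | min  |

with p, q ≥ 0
Each vertex is the intersection of two constraint boundaries that also satisfies all remaining constraints:
  p = 0 and q = 0 → (0, 0)
  4p + q = 9 and q = 0 → (2.25, 0)
  4p + 3q = 17 and 4p + q = 9 → (1.25, 4)
  4p + 3q = 17 and p + 3q = 15 → (0.6667, 4.778)
  p + 3q = 15 and p = 0 → (0, 5)

Evaluating z = p - 8q at each vertex:
  (0, 0): z = 0
  (2.25, 0): z = 2.25
  (1.25, 4): z = -30.75
  (0.6667, 4.778): z = -37.56
  (0, 5): z = -40

The minimum is at (0, 5) with z = -40.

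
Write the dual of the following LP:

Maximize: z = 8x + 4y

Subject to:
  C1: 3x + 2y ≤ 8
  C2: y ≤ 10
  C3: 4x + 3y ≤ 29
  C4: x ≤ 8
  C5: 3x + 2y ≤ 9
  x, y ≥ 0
Minimize: z = 8y1 + 10y2 + 29y3 + 8y4 + 9y5

Subject to:
  C1: -3y1 - 4y3 - y4 - 3y5 ≤ -8
  C2: -2y1 - y2 - 3y3 - 2y5 ≤ -4
  y1, y2, y3, y4, y5 ≥ 0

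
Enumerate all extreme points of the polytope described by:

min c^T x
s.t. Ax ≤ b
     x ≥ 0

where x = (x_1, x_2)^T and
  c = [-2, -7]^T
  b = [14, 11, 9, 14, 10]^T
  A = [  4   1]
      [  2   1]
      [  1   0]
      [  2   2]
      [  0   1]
Each vertex is the intersection of two constraint boundaries that also satisfies all remaining constraints:
  x_1 = 0 and x_2 = 0 → (0, 0)
  4x_1 + x_2 = 14 and x_2 = 0 → (3.5, 0)
  4x_1 + x_2 = 14 and 2x_1 + 2x_2 = 14 → (2.333, 4.667)
  2x_1 + 2x_2 = 14 and x_1 = 0 → (0, 7)

Vertices: (0, 0), (3.5, 0), (2.333, 4.667), (0, 7)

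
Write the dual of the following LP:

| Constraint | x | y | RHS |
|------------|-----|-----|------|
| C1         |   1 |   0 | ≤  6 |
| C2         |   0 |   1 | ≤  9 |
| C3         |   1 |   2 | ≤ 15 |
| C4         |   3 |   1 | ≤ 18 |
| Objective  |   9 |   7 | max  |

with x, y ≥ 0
Minimize: z = 6y1 + 9y2 + 15y3 + 18y4

Subject to:
  C1: -y1 - y3 - 3y4 ≤ -9
  C2: -y2 - 2y3 - y4 ≤ -7
  y1, y2, y3, y4 ≥ 0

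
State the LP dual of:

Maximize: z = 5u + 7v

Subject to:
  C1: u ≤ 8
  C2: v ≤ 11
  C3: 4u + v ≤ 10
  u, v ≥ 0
Minimize: z = 8y1 + 11y2 + 10y3

Subject to:
  C1: -y1 - 4y3 ≤ -5
  C2: -y2 - y3 ≤ -7
  y1, y2, y3 ≥ 0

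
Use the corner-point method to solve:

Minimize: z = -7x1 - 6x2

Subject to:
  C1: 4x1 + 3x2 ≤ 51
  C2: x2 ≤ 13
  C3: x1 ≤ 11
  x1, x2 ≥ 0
x1 = 3, x2 = 13, z = -99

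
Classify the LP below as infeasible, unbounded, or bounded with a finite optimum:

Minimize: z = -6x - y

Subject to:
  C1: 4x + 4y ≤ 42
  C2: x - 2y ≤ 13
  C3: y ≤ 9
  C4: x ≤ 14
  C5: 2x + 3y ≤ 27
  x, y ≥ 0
The point (10.5, 0) satisfies every constraint, so the LP is feasible; the constraints give x ≤ 14 and y ≤ 9, which with x, y ≥ 0 keep the feasible region inside a bounded box. A feasible, bounded LP attains a finite optimum at a vertex.

Evaluating z = -6x - y at each vertex:
  (0, 0): z = 0
  (10.5, 0): z = -63
  (4.5, 6): z = -33
  (0, 9): z = -9

Feasible with finite optimum z* = -63 at (10.5, 0).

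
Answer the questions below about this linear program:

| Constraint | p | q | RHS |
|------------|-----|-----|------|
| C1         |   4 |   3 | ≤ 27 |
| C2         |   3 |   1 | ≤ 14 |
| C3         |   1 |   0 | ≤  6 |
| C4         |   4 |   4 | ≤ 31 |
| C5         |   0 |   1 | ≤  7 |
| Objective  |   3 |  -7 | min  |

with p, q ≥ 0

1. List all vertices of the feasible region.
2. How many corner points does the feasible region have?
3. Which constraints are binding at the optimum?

1. (0, 0), (4.667, 0), (3.125, 4.625), (0.75, 7), (0, 7)
2. 5
3. C5, p ≥ 0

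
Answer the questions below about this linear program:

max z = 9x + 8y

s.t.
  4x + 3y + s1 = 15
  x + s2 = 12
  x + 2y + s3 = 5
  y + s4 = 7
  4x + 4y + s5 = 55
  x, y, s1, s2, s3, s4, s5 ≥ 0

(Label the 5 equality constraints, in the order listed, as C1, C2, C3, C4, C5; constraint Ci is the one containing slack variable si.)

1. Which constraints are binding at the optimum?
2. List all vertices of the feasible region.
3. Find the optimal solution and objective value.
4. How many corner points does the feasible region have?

1. C1, C3
2. (0, 0), (3.75, 0), (3, 1), (0, 2.5)
3. x = 3, y = 1, z = 35
4. 4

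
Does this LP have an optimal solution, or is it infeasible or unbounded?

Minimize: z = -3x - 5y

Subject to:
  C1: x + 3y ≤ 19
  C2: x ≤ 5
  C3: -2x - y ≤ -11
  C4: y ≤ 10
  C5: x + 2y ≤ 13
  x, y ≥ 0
The point (5, 4) satisfies every constraint, so the LP is feasible; the constraints give x ≤ 5 and y ≤ 10, which with x, y ≥ 0 keep the feasible region inside a bounded box. A feasible, bounded LP attains a finite optimum at a vertex.

Evaluating z = -3x - 5y at each vertex:
  (5, 1): z = -20
  (5, 4): z = -35
  (3, 5): z = -34

The LP has an optimal solution: (5, 4) with z = -35.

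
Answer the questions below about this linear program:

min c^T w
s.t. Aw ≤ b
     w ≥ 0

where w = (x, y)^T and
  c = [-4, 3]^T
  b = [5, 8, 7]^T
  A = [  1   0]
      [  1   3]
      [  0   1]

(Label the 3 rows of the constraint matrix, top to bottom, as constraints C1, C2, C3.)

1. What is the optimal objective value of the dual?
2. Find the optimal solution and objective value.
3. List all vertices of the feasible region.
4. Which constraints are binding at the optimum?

1. -20 (by strong duality, equal to the primal optimum)
2. x = 5, y = 0, z = -20
3. (0, 0), (5, 0), (5, 1), (0, 2.667)
4. C1, y ≥ 0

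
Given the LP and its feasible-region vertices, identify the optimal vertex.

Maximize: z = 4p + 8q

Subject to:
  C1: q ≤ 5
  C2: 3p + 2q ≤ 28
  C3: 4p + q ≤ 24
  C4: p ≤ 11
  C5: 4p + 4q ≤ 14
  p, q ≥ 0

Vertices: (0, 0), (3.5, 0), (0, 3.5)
(0, 3.5) with z = 28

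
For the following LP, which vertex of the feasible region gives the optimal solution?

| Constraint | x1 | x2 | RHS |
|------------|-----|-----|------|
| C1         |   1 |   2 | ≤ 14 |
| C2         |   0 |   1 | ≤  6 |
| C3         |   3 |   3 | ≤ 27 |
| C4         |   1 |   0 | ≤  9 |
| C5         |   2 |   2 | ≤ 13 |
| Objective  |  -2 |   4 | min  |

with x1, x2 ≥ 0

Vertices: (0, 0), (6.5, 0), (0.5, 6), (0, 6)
Evaluating z = -2x1 + 4x2 at each vertex:
  (0, 0): z = 0
  (6.5, 0): z = -13
  (0.5, 6): z = 23
  (0, 6): z = 24

The smallest value is z = -13, attained at (6.5, 0).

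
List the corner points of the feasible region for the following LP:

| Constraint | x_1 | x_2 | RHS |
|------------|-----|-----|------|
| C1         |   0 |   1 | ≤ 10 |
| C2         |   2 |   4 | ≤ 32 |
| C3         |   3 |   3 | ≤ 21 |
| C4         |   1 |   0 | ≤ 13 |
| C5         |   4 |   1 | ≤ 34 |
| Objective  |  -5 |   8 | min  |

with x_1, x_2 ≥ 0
Each vertex is the intersection of two constraint boundaries that also satisfies all remaining constraints:
  x_1 = 0 and x_2 = 0 → (0, 0)
  3x_1 + 3x_2 = 21 and x_2 = 0 → (7, 0)
  3x_1 + 3x_2 = 21 and x_1 = 0 → (0, 7)

Vertices: (0, 0), (7, 0), (0, 7)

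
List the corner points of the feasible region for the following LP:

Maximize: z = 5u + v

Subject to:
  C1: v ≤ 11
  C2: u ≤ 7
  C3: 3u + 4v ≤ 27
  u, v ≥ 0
Each vertex is the intersection of two constraint boundaries that also satisfies all remaining constraints:
  u = 0 and v = 0 → (0, 0)
  u = 7 and v = 0 → (7, 0)
  u = 7 and 3u + 4v = 27 → (7, 1.5)
  3u + 4v = 27 and u = 0 → (0, 6.75)

Vertices: (0, 0), (7, 0), (7, 1.5), (0, 6.75)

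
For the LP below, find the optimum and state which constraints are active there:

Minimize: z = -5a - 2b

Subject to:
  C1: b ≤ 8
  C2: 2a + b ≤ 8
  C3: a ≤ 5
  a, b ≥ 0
Optimal: a = 4, b = 0
Slack at optimum:
  C1: slack = 8
  C2: slack = 0 (binding)
  C3: slack = 1
  a ≥ 0: a = 4
  b ≥ 0: b = 0 (binding)
Binding constraints: C2, b ≥ 0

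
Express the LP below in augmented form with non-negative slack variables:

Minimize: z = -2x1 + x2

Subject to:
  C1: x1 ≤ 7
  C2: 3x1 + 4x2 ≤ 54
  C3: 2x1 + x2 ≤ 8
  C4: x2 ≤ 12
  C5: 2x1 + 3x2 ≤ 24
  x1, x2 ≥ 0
min z = -2x1 + x2

s.t.
  x1 + s1 = 7
  3x1 + 4x2 + s2 = 54
  2x1 + x2 + s3 = 8
  x2 + s4 = 12
  2x1 + 3x2 + s5 = 24
  x1, x2, s1, s2, s3, s4, s5 ≥ 0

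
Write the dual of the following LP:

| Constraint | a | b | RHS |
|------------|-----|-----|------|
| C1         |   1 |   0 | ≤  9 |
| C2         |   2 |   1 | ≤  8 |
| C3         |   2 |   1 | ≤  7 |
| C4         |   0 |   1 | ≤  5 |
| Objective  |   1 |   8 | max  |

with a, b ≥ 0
Minimize: z = 9y1 + 8y2 + 7y3 + 5y4

Subject to:
  C1: -y1 - 2y2 - 2y3 ≤ -1
  C2: -y2 - y3 - y4 ≤ -8
  y1, y2, y3, y4 ≥ 0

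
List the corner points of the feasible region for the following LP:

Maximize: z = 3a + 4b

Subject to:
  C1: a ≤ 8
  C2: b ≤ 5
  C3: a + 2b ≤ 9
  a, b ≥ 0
Each vertex is the intersection of two constraint boundaries that also satisfies all remaining constraints:
  a = 0 and b = 0 → (0, 0)
  a = 8 and b = 0 → (8, 0)
  a = 8 and a + 2b = 9 → (8, 0.5)
  a + 2b = 9 and a = 0 → (0, 4.5)

Vertices: (0, 0), (8, 0), (8, 0.5), (0, 4.5)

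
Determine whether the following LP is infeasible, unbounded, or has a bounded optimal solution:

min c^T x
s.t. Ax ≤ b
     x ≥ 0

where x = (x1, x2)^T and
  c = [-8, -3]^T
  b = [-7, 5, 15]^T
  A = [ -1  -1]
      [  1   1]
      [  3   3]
One constraint requires x1 + x2 ≤ 5, while the constraint -x1 - x2 ≤ -7 is equivalent to x1 + x2 ≥ 7. Together they would need 7 ≤ x1 + x2 ≤ 5, which is impossible since 7 > 5. No point satisfies all constraints.

Infeasible: no point satisfies all constraints simultaneously.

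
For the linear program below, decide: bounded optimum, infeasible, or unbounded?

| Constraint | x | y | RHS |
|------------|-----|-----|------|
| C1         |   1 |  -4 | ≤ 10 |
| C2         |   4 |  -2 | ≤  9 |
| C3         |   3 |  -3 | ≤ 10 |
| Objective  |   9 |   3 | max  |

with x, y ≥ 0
Feasible point: (0, 0) satisfies every constraint, so the LP is feasible.
Direction d = (0, 1): for each constraint row a, a·d ≤ 0 —
  (1)(0) + (-4)(1) = -4 ≤ 0
  (4)(0) + (-2)(1) = -2 ≤ 0
  (3)(0) + (-3)(1) = -3 ≤ 0
and d ≥ 0, so (0, 0) + t·d stays feasible for every t ≥ 0. Along this ray z = 9x + 3y changes by 3 per unit t, so z → +∞.

Unbounded: there is a feasible ray along which z → +∞.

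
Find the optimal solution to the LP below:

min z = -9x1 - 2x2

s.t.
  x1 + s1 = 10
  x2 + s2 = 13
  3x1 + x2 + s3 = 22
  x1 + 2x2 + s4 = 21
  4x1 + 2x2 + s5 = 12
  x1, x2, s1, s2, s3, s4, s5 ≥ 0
Each vertex is the intersection of two constraint boundaries that also satisfies all remaining constraints:
  x1 = 0 and x2 = 0 → (0, 0)
  4x1 + 2x2 = 12 and x2 = 0 → (3, 0)
  4x1 + 2x2 = 12 and x1 = 0 → (0, 6)

Evaluating z = -9x1 - 2x2 at each vertex:
  (0, 0): z = 0
  (3, 0): z = -27
  (0, 6): z = -12

The minimum is at (3, 0) with z = -27.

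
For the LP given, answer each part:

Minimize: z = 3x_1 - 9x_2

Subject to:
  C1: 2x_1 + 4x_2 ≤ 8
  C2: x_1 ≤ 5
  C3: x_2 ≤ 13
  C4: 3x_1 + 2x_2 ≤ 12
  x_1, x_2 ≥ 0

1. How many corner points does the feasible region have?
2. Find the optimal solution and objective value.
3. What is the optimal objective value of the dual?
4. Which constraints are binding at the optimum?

1. 3
2. x_1 = 0, x_2 = 2, z = -18
3. -18 (by strong duality, equal to the primal optimum)
4. C1, x_1 ≥ 0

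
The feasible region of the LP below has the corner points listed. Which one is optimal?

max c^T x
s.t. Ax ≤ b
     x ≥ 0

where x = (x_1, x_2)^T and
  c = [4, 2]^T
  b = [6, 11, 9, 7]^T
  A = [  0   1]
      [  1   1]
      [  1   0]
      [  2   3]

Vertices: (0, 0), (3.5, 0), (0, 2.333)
Evaluating z = 4x_1 + 2x_2 at each vertex:
  (0, 0): z = 0
  (3.5, 0): z = 14
  (0, 2.333): z = 4.667

The largest value is z = 14, attained at (3.5, 0).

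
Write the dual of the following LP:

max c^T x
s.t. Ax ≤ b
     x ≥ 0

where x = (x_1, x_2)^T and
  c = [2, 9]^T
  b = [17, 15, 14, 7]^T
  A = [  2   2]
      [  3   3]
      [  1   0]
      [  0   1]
Minimize: z = 17y1 + 15y2 + 14y3 + 7y4

Subject to:
  C1: -2y1 - 3y2 - y3 ≤ -2
  C2: -2y1 - 3y2 - y4 ≤ -9
  y1, y2, y3, y4 ≥ 0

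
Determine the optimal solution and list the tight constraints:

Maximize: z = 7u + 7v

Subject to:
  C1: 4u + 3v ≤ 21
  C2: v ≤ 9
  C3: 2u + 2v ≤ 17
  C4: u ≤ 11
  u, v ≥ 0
Optimal: u = 0, v = 7
Binding: C1, u ≥ 0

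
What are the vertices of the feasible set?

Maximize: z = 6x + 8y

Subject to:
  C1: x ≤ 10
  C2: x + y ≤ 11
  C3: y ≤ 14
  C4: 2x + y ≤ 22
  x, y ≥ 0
Each vertex is the intersection of two constraint boundaries that also satisfies all remaining constraints:
  x = 0 and y = 0 → (0, 0)
  x = 10 and y = 0 → (10, 0)
  x = 10 and x + y = 11 → (10, 1)
  x + y = 11 and x = 0 → (0, 11)

Vertices: (0, 0), (10, 0), (10, 1), (0, 11)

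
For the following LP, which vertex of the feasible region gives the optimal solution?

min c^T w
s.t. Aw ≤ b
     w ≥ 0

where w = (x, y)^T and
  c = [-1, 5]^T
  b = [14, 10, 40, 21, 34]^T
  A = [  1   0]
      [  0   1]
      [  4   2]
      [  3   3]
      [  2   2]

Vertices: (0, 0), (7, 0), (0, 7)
Evaluating z = -x + 5y at each vertex:
  (0, 0): z = 0
  (7, 0): z = -7
  (0, 7): z = 35

The smallest value is z = -7, attained at (7, 0).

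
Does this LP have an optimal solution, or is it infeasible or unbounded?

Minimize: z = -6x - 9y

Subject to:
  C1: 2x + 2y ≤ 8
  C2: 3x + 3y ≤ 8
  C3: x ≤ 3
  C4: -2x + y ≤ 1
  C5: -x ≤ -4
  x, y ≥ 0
C3 requires x ≤ 3, while C5 (-x ≤ -4) is equivalent to x ≥ 4. Together they would need 4 ≤ x ≤ 3, which is impossible since 4 > 3. No point satisfies all constraints.

Infeasible — the constraint set is empty.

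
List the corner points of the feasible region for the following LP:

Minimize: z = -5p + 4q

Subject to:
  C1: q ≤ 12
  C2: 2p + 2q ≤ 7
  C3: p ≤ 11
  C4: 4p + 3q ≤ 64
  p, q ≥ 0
Each vertex is the intersection of two constraint boundaries that also satisfies all remaining constraints:
  p = 0 and q = 0 → (0, 0)
  2p + 2q = 7 and q = 0 → (3.5, 0)
  2p + 2q = 7 and p = 0 → (0, 3.5)

Vertices: (0, 0), (3.5, 0), (0, 3.5)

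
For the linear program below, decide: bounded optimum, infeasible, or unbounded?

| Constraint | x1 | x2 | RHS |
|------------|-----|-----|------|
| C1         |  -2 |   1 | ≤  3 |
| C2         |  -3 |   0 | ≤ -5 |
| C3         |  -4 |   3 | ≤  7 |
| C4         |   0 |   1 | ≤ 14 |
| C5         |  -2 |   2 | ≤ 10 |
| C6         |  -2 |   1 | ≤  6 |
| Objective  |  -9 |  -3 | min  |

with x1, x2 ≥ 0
Feasible point: (2, 0) satisfies every constraint, so the LP is feasible.
Direction d = (1, 0): for each constraint row a, a·d ≤ 0 —
  (-2)(1) + (1)(0) = -2 ≤ 0
  (-3)(1) + (0)(0) = -3 ≤ 0
  (-4)(1) + (3)(0) = -4 ≤ 0
  (0)(1) + (1)(0) = 0 ≤ 0
  (-2)(1) + (2)(0) = -2 ≤ 0
  (-2)(1) + (1)(0) = -2 ≤ 0
and d ≥ 0, so (2, 0) + t·d stays feasible for every t ≥ 0. Along this ray z = -9x1 - 3x2 changes by -9 per unit t, so z → −∞.

Unbounded — the objective can decrease without bound over the feasible region.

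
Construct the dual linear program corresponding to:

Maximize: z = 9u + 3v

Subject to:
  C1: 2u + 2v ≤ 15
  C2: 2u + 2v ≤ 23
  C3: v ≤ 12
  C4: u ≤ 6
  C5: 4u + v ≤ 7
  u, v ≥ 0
Minimize: z = 15y1 + 23y2 + 12y3 + 6y4 + 7y5

Subject to:
  C1: -2y1 - 2y2 - y4 - 4y5 ≤ -9
  C2: -2y1 - 2y2 - y3 - y5 ≤ -3
  y1, y2, y3, y4, y5 ≥ 0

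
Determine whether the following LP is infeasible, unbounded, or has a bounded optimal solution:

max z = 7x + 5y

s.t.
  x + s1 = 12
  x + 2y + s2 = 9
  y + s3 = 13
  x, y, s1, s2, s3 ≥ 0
The point (9, 0) satisfies every constraint, so the LP is feasible; the constraints give x ≤ 12 and y ≤ 13, which with x, y ≥ 0 keep the feasible region inside a bounded box. A feasible, bounded LP attains a finite optimum at a vertex.

Evaluating z = 7x + 5y at each vertex:
  (0, 0): z = 0
  (9, 0): z = 63
  (0, 4.5): z = 22.5

Bounded optimum: z* = 63 at (9, 0).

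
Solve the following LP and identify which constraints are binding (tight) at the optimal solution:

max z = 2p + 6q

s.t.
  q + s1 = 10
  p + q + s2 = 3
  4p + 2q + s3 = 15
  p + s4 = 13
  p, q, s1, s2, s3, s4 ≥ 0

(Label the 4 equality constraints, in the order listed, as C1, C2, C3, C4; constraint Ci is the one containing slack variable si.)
Optimal: p = 0, q = 3
Binding: C2, p ≥ 0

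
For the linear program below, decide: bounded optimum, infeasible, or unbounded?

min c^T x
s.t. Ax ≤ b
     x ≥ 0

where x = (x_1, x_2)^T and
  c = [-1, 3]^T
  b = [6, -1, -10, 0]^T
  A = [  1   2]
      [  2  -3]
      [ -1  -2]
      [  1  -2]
One constraint requires x_1 + 2x_2 ≤ 6, while the constraint -x_1 - 2x_2 ≤ -10 is equivalent to x_1 + 2x_2 ≥ 10. Together they would need 10 ≤ x_1 + 2x_2 ≤ 6, which is impossible since 10 > 6. No point satisfies all constraints.

Infeasible — the constraint set is empty.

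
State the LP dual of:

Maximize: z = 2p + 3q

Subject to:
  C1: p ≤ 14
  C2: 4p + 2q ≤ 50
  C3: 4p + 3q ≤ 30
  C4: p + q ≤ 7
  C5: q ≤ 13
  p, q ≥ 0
Minimize: z = 14y1 + 50y2 + 30y3 + 7y4 + 13y5

Subject to:
  C1: -y1 - 4y2 - 4y3 - y4 ≤ -2
  C2: -2y2 - 3y3 - y4 - y5 ≤ -3
  y1, y2, y3, y4, y5 ≥ 0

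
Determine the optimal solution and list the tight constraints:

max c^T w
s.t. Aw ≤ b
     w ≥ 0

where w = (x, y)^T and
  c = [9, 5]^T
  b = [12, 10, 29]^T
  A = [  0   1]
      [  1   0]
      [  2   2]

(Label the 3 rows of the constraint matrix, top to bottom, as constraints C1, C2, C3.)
Optimal: x = 10, y = 4.5
Slack at optimum:
  C1: slack = 7.5
  C2: slack = 0 (binding)
  C3: slack = 0 (binding)
  x ≥ 0: x = 10
  y ≥ 0: y = 4.5
Binding constraints: C2, C3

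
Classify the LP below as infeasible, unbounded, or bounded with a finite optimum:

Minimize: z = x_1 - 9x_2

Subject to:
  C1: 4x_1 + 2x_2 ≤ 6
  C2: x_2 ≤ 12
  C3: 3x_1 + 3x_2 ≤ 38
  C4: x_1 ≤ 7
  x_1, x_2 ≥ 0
The point (0, 3) satisfies every constraint, so the LP is feasible; the constraints give x_1 ≤ 7 and x_2 ≤ 12, which with x_1, x_2 ≥ 0 keep the feasible region inside a bounded box. A feasible, bounded LP attains a finite optimum at a vertex.

The LP has an optimal solution: (0, 3) with z = -27.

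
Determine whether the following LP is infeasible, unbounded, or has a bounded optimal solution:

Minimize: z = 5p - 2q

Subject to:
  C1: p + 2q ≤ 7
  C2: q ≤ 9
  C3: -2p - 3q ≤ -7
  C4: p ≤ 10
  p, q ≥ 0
The point (0, 3.5) satisfies every constraint, so the LP is feasible; the constraints give p ≤ 10 and q ≤ 9, which with p, q ≥ 0 keep the feasible region inside a bounded box. A feasible, bounded LP attains a finite optimum at a vertex.

Feasible with finite optimum z* = -7 at (0, 3.5).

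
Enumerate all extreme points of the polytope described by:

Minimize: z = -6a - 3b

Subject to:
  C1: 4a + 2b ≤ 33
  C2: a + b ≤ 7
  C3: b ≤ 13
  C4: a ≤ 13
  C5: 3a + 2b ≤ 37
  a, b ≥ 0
Each vertex is the intersection of two constraint boundaries that also satisfies all remaining constraints:
  a = 0 and b = 0 → (0, 0)
  a + b = 7 and b = 0 → (7, 0)
  a + b = 7 and a = 0 → (0, 7)

Vertices: (0, 0), (7, 0), (0, 7)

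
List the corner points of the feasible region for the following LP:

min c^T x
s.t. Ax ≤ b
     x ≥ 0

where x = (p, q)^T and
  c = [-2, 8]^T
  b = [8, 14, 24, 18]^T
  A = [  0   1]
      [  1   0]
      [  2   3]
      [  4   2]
Each vertex is the intersection of two constraint boundaries that also satisfies all remaining constraints:
  p = 0 and q = 0 → (0, 0)
  4p + 2q = 18 and q = 0 → (4.5, 0)
  2p + 3q = 24 and 4p + 2q = 18 → (0.75, 7.5)
  q = 8 and 2p + 3q = 24 → (0, 8)

Vertices: (0, 0), (4.5, 0), (0.75, 7.5), (0, 8)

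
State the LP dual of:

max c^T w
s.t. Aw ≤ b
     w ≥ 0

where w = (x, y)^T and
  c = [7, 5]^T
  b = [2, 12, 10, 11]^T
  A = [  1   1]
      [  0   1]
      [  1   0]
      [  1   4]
Minimize: z = 2y1 + 12y2 + 10y3 + 11y4

Subject to:
  C1: -y1 - y3 - y4 ≤ -7
  C2: -y1 - y2 - 4y4 ≤ -5
  y1, y2, y3, y4 ≥ 0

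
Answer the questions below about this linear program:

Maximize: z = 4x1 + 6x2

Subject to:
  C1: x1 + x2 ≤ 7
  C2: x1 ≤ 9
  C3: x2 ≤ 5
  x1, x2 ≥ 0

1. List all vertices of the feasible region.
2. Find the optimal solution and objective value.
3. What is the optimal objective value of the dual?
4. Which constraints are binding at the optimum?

1. (0, 0), (7, 0), (2, 5), (0, 5)
2. x1 = 2, x2 = 5, z = 38
3. 38 (by strong duality, equal to the primal optimum)
4. C1, C3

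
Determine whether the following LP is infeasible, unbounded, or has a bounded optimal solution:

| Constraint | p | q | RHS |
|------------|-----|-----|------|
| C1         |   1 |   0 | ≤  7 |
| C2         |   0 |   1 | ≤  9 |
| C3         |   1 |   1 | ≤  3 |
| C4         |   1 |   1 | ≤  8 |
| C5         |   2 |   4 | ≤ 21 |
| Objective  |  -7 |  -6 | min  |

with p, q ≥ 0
The point (3, 0) satisfies every constraint, so the LP is feasible; the constraints give p ≤ 7 and q ≤ 9, which with p, q ≥ 0 keep the feasible region inside a bounded box. A feasible, bounded LP attains a finite optimum at a vertex.

Evaluating z = -7p - 6q at each vertex:
  (0, 0): z = 0
  (3, 0): z = -21
  (0, 3): z = -18

Bounded optimum: z* = -21 at (3, 0).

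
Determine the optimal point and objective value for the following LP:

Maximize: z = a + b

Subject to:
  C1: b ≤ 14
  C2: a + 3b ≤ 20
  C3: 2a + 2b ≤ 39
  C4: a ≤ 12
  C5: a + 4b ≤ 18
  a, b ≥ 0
Each vertex is the intersection of two constraint boundaries that also satisfies all remaining constraints:
  a = 0 and b = 0 → (0, 0)
  a = 12 and b = 0 → (12, 0)
  a = 12 and a + 4b = 18 → (12, 1.5)
  a + 4b = 18 and a = 0 → (0, 4.5)

Evaluating z = a + b at each vertex:
  (0, 0): z = 0
  (12, 0): z = 12
  (12, 1.5): z = 13.5
  (0, 4.5): z = 4.5

The maximum is at (12, 1.5) with z = 13.5.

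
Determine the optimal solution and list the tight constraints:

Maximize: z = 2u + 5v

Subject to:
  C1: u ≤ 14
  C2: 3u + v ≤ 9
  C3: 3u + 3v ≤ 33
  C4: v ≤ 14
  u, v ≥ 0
Optimal: u = 0, v = 9
Binding: C2, u ≥ 0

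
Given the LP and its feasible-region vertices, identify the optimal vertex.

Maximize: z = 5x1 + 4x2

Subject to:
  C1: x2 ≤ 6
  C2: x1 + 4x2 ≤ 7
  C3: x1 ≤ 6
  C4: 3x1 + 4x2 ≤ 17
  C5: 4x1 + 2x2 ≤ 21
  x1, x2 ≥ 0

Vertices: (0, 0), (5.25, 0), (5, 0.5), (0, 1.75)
(5, 0.5) with z = 27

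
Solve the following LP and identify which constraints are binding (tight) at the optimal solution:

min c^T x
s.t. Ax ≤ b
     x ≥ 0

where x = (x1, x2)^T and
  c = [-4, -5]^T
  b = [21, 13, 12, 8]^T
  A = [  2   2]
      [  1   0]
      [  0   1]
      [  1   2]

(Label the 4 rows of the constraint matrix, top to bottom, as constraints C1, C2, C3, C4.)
Optimal: x1 = 8, x2 = 0
Slack at optimum:
  C1: slack = 5
  C2: slack = 5
  C3: slack = 12
  C4: slack = 0 (binding)
  x1 ≥ 0: x1 = 8
  x2 ≥ 0: x2 = 0 (binding)
Binding constraints: C4, x2 ≥ 0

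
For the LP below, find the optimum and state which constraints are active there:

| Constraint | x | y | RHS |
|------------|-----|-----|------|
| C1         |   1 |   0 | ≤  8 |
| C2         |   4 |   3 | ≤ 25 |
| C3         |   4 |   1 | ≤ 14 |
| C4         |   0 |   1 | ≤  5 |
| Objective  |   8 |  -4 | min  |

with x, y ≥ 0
Optimal: x = 0, y = 5
Binding: C4, x ≥ 0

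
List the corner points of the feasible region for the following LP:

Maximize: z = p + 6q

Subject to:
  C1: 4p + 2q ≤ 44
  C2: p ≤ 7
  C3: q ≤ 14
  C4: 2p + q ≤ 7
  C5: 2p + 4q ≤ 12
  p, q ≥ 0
Each vertex is the intersection of two constraint boundaries that also satisfies all remaining constraints:
  p = 0 and q = 0 → (0, 0)
  2p + q = 7 and q = 0 → (3.5, 0)
  2p + q = 7 and 2p + 4q = 12 → (2.667, 1.667)
  2p + 4q = 12 and p = 0 → (0, 3)

Vertices: (0, 0), (3.5, 0), (2.667, 1.667), (0, 3)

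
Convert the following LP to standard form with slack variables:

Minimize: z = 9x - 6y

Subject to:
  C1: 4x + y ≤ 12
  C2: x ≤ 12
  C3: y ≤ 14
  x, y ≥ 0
min z = 9x - 6y

s.t.
  4x + y + s1 = 12
  x + s2 = 12
  y + s3 = 14
  x, y, s1, s2, s3 ≥ 0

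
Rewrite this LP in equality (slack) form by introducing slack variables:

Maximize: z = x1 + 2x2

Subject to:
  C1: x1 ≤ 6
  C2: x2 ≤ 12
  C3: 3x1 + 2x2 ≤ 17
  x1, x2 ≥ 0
max z = x1 + 2x2

s.t.
  x1 + s1 = 6
  x2 + s2 = 12
  3x1 + 2x2 + s3 = 17
  x1, x2, s1, s2, s3 ≥ 0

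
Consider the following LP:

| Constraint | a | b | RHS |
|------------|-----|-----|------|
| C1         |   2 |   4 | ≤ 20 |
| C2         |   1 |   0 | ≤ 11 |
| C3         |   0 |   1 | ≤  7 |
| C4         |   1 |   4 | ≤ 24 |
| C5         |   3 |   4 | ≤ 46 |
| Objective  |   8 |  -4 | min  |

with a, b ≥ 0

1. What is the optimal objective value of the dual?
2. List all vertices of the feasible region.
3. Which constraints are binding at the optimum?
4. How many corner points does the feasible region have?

1. -20 (by strong duality, equal to the primal optimum)
2. (0, 0), (10, 0), (0, 5)
3. C1, a ≥ 0
4. 3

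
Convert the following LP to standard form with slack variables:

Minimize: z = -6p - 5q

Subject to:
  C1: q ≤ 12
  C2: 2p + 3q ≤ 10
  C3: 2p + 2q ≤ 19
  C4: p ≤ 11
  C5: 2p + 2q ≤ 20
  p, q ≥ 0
min z = -6p - 5q

s.t.
  q + s1 = 12
  2p + 3q + s2 = 10
  2p + 2q + s3 = 19
  p + s4 = 11
  2p + 2q + s5 = 20
  p, q, s1, s2, s3, s4, s5 ≥ 0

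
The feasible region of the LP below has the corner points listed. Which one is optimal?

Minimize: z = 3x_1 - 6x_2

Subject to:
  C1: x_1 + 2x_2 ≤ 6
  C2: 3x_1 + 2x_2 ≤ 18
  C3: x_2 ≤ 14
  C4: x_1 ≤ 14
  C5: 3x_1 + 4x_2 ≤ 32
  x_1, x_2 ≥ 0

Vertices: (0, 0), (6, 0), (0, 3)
(0, 3) with z = -18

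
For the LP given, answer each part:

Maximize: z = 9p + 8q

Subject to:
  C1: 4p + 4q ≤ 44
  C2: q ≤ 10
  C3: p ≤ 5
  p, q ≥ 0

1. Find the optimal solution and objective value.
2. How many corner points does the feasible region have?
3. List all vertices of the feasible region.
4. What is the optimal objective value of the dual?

1. p = 5, q = 6, z = 93
2. 5
3. (0, 0), (5, 0), (5, 6), (1, 10), (0, 10)
4. 93 (by strong duality, equal to the primal optimum)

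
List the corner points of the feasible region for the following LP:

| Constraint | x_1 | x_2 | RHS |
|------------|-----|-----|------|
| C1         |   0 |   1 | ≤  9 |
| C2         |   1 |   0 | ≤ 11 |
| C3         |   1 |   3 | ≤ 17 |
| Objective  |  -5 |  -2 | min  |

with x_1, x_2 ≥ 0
Each vertex is the intersection of two constraint boundaries that also satisfies all remaining constraints:
  x_1 = 0 and x_2 = 0 → (0, 0)
  x_1 = 11 and x_2 = 0 → (11, 0)
  x_1 = 11 and x_1 + 3x_2 = 17 → (11, 2)
  x_1 + 3x_2 = 17 and x_1 = 0 → (0, 5.667)

Vertices: (0, 0), (11, 0), (11, 2), (0, 5.667)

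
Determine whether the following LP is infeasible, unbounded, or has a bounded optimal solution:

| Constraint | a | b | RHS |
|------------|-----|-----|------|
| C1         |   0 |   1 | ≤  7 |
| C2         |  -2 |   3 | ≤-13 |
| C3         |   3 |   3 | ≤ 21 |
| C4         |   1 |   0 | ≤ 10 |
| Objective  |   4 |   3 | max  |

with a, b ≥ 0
The point (7, 0) satisfies every constraint, so the LP is feasible; the constraints give a ≤ 10 and b ≤ 7, which with a, b ≥ 0 keep the feasible region inside a bounded box. A feasible, bounded LP attains a finite optimum at a vertex.

Evaluating z = 4a + 3b at each vertex:
  (6.5, 0): z = 26
  (7, 0): z = 28
  (6.8, 0.2): z = 27.8

Bounded optimum: z* = 28 at (7, 0).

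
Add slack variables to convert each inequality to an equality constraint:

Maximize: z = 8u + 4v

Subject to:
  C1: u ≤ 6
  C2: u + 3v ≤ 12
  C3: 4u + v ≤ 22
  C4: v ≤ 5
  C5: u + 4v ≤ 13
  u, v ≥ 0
max z = 8u + 4v

s.t.
  u + s1 = 6
  u + 3v + s2 = 12
  4u + v + s3 = 22
  v + s4 = 5
  u + 4v + s5 = 13
  u, v, s1, s2, s3, s4, s5 ≥ 0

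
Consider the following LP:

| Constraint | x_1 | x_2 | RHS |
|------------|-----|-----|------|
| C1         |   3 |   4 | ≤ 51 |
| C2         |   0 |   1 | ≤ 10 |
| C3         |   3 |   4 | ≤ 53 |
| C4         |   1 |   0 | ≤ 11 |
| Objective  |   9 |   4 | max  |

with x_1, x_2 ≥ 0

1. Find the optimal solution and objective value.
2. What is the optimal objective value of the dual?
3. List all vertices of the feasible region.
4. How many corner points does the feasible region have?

1. x_1 = 11, x_2 = 4.5, z = 117
2. 117 (by strong duality, equal to the primal optimum)
3. (0, 0), (11, 0), (11, 4.5), (3.667, 10), (0, 10)
4. 5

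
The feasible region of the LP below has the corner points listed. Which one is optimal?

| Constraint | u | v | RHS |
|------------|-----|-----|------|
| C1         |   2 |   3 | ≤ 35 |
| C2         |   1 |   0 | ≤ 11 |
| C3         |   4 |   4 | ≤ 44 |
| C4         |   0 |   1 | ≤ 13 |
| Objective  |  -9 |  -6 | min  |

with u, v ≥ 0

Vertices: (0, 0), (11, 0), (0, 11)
Evaluating z = -9u - 6v at each vertex:
  (0, 0): z = 0
  (11, 0): z = -99
  (0, 11): z = -66

The smallest value is z = -99, attained at (11, 0).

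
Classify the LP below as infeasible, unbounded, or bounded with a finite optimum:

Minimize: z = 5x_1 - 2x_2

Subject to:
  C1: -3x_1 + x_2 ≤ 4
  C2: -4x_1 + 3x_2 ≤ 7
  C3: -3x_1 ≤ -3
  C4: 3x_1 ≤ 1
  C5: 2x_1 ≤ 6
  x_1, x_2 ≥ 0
C4 requires 3x_1 ≤ 1, while C3 (-3x_1 ≤ -3) is equivalent to 3x_1 ≥ 3. Together they would need 3 ≤ 3x_1 ≤ 1, which is impossible since 3 > 1. No point satisfies all constraints.

Infeasible — the constraint set is empty.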